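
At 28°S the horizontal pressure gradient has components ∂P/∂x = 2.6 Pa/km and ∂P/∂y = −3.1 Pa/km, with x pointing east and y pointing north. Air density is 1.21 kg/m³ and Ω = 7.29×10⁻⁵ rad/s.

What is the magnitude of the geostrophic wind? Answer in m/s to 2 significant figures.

Coriolis parameter at 28°S:
f = 2Ω sin φ = 2 × 7.29×10⁻⁵ × sin 28° = 6.84×10⁻⁵ s⁻¹
In the Southern Hemisphere f is negative: f = −6.84×10⁻⁵ s⁻¹.
Component geostrophic relations (x east, y north):
u_g = −(1/(fρ)) ∂P/∂y,  v_g = (1/(fρ)) ∂P/∂x
u_g = −(−3.1×10⁻³)/(−6.84×10⁻⁵ × 1.21) = −37.4 m/s;  v_g = (2.6×10⁻³)/(−6.84×10⁻⁵ × 1.21) = −31.4 m/s
|V_g| = √(u_g² + v_g²) = 48.9 m/s

49 m/s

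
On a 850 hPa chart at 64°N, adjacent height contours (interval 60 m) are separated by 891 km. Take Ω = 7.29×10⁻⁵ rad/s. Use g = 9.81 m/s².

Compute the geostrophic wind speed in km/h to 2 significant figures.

Coriolis parameter at 64°N:
f = 2Ω sin φ = 2 × 7.29×10⁻⁵ × sin 64° = 1.31×10⁻⁴ s⁻¹
Height gradient: |∂Z/∂n| = 60 m / 891000 m = 6.73×10⁻⁵
On a pressure surface, geostrophic balance gives V_g = (g/f)|∂Z/∂n|:
V_g = 9.81 × 6.73×10⁻⁵ / 1.31×10⁻⁴ = 5.04 m/s
Converting: 5.04 m/s × 3.6 = 18 km/h

18 km/h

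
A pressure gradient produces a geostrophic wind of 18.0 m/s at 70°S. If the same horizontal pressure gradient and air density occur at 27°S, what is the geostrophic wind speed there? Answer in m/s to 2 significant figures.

37 m/s

With the same pressure gradient and density, V_g ∝ 1/f ∝ 1/sin φ.
V₂ = V₁ · sin φ₁ / sin φ₂ = 18.0 × sin 70° / sin 27°
V₂ = 18.0 × 0.9397/0.4540 = 37 m/s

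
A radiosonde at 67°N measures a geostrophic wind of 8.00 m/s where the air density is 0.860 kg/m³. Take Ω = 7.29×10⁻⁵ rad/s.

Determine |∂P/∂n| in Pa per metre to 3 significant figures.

Coriolis parameter at 67°N:
f = 2Ω sin φ = 2 × 7.29×10⁻⁵ × sin 67° = 1.34×10⁻⁴ s⁻¹
Geostrophic balance rearranged: |∂P/∂n| = f ρ V_g
|∂P/∂n| = 1.34×10⁻⁴ × 0.860 × 8.00 = 9.23×10⁻⁴ Pa/m

9.23×10⁻⁴ Pa/m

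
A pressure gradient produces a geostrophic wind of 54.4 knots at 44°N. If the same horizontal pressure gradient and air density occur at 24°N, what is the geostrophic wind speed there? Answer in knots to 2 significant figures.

With the same pressure gradient and density, V_g ∝ 1/f ∝ 1/sin φ.
V₂ = V₁ · sin φ₁ / sin φ₂ = 54.4 × sin 44° / sin 24°
V₂ = 54.4 × 0.6947/0.4067 = 93 knots

93 knots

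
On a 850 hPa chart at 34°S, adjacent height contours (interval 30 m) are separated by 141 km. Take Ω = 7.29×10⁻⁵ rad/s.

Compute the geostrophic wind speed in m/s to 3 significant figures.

Coriolis parameter at 34°S:
f = 2Ω sin φ = 2 × 7.29×10⁻⁵ × sin 34° = 8.15×10⁻⁵ s⁻¹
Height gradient: |∂Z/∂n| = 30 m / 141000 m = 2.13×10⁻⁴
On a pressure surface, geostrophic balance gives V_g = (g/f)|∂Z/∂n|:
V_g = 9.81 × 2.13×10⁻⁴ / 8.15×10⁻⁵ = 25.6 m/s

25.6 m/s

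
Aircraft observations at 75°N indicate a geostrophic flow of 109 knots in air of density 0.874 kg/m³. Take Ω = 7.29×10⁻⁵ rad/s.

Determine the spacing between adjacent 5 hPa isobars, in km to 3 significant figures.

Coriolis parameter at 75°N:
f = 2Ω sin φ = 2 × 7.29×10⁻⁵ × sin 75° = 1.41×10⁻⁴ s⁻¹
Wind speed in SI: 109 knots = 56.1 m/s
Geostrophic balance rearranged: |∂P/∂n| = f ρ V_g
|∂P/∂n| = 1.41×10⁻⁴ × 0.874 × 56.1 = 6.90×10⁻³ Pa/m
Isobar spacing: Δn = ΔP/|∂P/∂n| = 500 Pa / 6.90×10⁻³ Pa/m = 72442 m ≈ 72.4 km

72.4 km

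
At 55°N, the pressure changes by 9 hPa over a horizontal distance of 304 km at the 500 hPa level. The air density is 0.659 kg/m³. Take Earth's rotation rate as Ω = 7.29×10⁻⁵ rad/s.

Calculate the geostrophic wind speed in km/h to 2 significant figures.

Coriolis parameter at 55°N:
f = 2Ω sin φ = 2 × 7.29×10⁻⁵ × sin 55° = 1.19×10⁻⁴ s⁻¹
Pressure gradient: |∂P/∂n| = 900 Pa / 304000 m = 2.96×10⁻³ Pa/m
Geostrophic balance (pressure-gradient force = Coriolis force):
V_g = (1/(fρ)) |∂P/∂n| = 2.96×10⁻³ / (1.19×10⁻⁴ × 0.659) = 37.6 m/s
Converting: 37.6 m/s × 3.6 = 140 km/h

140 km/h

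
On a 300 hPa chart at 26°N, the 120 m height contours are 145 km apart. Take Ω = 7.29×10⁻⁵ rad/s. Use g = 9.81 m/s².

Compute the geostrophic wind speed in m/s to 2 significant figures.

130 m/s

Coriolis parameter at 26°N:
f = 2Ω sin φ = 2 × 7.29×10⁻⁵ × sin 26° = 6.39×10⁻⁵ s⁻¹
Height gradient: |∂Z/∂n| = 120 m / 145000 m = 8.28×10⁻⁴
On a pressure surface, geostrophic balance gives V_g = (g/f)|∂Z/∂n|:
V_g = 9.81 × 8.28×10⁻⁴ / 6.39×10⁻⁵ = 127 m/s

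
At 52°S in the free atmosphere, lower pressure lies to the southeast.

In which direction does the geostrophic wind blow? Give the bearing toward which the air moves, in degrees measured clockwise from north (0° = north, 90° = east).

045°

The pressure-gradient force points toward the southeast (bearing 135°).
Geostrophic balance: in the Southern Hemisphere the Coriolis force deflects motion to the left, so the geostrophic wind blows 90° to the left of the pressure-gradient force (low pressure on the right).
Rotating 135° by 90° counterclockwise gives 045° — the wind blows toward the northeast.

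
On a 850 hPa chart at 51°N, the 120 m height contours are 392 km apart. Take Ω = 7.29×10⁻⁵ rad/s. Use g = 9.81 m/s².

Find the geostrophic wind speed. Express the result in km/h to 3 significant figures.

Coriolis parameter at 51°N:
f = 2Ω sin φ = 2 × 7.29×10⁻⁵ × sin 51° = 1.13×10⁻⁴ s⁻¹
Height gradient: |∂Z/∂n| = 120 m / 392000 m = 3.06×10⁻⁴
On a pressure surface, geostrophic balance gives V_g = (g/f)|∂Z/∂n|:
V_g = 9.81 × 3.06×10⁻⁴ / 1.13×10⁻⁴ = 26.5 m/s
Converting: 26.5 m/s × 3.6 = 95.4 km/h

95.4 km/h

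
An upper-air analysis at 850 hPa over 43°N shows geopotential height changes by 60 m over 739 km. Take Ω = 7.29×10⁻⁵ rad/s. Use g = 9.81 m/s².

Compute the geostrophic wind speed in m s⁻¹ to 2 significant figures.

Coriolis parameter at 43°N:
f = 2Ω sin φ = 2 × 7.29×10⁻⁵ × sin 43° = 9.94×10⁻⁵ s⁻¹
Height gradient: |∂Z/∂n| = 60 m / 739000 m = 8.12×10⁻⁵
On a pressure surface, geostrophic balance gives V_g = (g/f)|∂Z/∂n|:
V_g = 9.81 × 8.12×10⁻⁵ / 9.94×10⁻⁵ = 8.01 m/s

8.0 m s⁻¹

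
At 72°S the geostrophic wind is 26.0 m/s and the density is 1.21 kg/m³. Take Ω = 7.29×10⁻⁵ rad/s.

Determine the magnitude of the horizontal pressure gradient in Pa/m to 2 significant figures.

4.4×10⁻³ Pa/m

Coriolis parameter at 72°S:
f = 2Ω sin φ = 2 × 7.29×10⁻⁵ × sin 72° = 1.39×10⁻⁴ s⁻¹
Geostrophic balance rearranged: |∂P/∂n| = f ρ V_g
|∂P/∂n| = 1.39×10⁻⁴ × 1.21 × 26.0 = 4.36×10⁻³ Pa/m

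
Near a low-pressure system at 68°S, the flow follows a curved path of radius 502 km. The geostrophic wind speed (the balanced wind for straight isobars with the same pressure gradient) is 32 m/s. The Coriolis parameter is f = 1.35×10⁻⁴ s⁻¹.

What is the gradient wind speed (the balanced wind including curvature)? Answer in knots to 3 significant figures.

Around a low, centrifugal force acts outward with Coriolis, so pressure-gradient force balances both:
(1/ρ)|∂P/∂n| = fV + V²/R  →  V² + fR·V − fR·V_g = 0
With fR = 1.35×10⁻⁴ × 502×10³ m = 67.8 m/s:
V = [−fR + √((fR)² + 4 fR V_g)]/2 = [−67.8 + √(67.8² + 4×67.8×32)]/2 = 23.7 m/s
Subgeostrophic (V < V_g = 32 m/s), as expected around a low.
Converting: 23.7 m/s × 1.944 = 46.1 knots

46.1 knots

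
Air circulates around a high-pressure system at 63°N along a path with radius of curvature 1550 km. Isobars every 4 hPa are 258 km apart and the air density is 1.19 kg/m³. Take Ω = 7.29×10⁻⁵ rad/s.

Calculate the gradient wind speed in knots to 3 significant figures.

Coriolis parameter at 63°N:
f = 2Ω sin φ = 2 × 7.29×10⁻⁵ × sin 63° = 1.30×10⁻⁴ s⁻¹
Pressure gradient: |∂P/∂n| = 400 Pa / 258000 m = 1.55×10⁻³ Pa/m
Geostrophic speed: V_g = |∂P/∂n|/(fρ) = 1.55×10⁻³/(1.30×10⁻⁴ × 1.19) = 10.0 m/s
Around a high, pressure-gradient force acts outward with centrifugal, so Coriolis balances both:
fV = (1/ρ)|∂P/∂n| + V²/R  →  V² − fR·V + fR·V_g = 0
With fR = 1.30×10⁻⁴ × 1550×10³ m = 201 m/s:
V = [fR − √((fR)² − 4 fR V_g)]/2 = [201 − √(201² − 4×201×10)]/2 = 10.6 m/s
Supergeostrophic (V > V_g = 10 m/s), as expected around a high.
Converting: 10.6 m/s × 1.944 = 20.6 knots

20.6 knots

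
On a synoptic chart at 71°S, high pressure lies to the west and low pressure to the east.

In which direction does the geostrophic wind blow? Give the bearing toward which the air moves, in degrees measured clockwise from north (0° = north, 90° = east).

The pressure-gradient force points toward the east (bearing 090°).
Geostrophic balance: in the Southern Hemisphere the Coriolis force deflects motion to the left, so the geostrophic wind blows 90° to the left of the pressure-gradient force (low pressure on the right).
Rotating 090° by 90° counterclockwise gives 000° — the wind blows toward the north.

000°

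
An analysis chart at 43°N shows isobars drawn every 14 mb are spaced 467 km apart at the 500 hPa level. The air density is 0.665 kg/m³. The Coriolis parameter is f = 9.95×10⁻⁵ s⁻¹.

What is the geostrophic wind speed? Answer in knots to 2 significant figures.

Pressure gradient: |∂P/∂n| = 1400 Pa / 467000 m = 3.00×10⁻³ Pa/m
Geostrophic balance (pressure-gradient force = Coriolis force):
V_g = (1/(fρ)) |∂P/∂n| = 3.00×10⁻³ / (9.95×10⁻⁵ × 0.665) = 45.3 m/s
Converting: 45.3 m/s × 1.944 = 88 knots

88 knots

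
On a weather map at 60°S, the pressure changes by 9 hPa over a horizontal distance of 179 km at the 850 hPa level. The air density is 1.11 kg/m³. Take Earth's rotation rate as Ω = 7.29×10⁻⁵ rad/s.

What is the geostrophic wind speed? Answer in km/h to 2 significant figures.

Coriolis parameter at 60°S:
f = 2Ω sin φ = 2 × 7.29×10⁻⁵ × sin 60° = 1.26×10⁻⁴ s⁻¹
Pressure gradient: |∂P/∂n| = 900 Pa / 179000 m = 5.03×10⁻³ Pa/m
Geostrophic balance (pressure-gradient force = Coriolis force):
V_g = (1/(fρ)) |∂P/∂n| = 5.03×10⁻³ / (1.26×10⁻⁴ × 1.11) = 35.9 m/s
Converting: 35.9 m/s × 3.6 = 130 km/h

130 km/h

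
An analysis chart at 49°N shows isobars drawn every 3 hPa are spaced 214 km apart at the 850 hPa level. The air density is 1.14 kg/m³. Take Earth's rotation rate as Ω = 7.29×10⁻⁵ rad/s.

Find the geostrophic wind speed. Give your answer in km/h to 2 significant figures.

40 km/h

Coriolis parameter at 49°N:
f = 2Ω sin φ = 2 × 7.29×10⁻⁵ × sin 49° = 1.10×10⁻⁴ s⁻¹
Pressure gradient: |∂P/∂n| = 300 Pa / 214000 m = 1.40×10⁻³ Pa/m
Geostrophic balance (pressure-gradient force = Coriolis force):
V_g = (1/(fρ)) |∂P/∂n| = 1.40×10⁻³ / (1.10×10⁻⁴ × 1.14) = 11.2 m/s
Converting: 11.2 m/s × 3.6 = 40 km/h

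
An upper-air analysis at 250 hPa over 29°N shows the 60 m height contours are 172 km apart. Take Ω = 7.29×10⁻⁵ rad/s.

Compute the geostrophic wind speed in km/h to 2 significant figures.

Coriolis parameter at 29°N:
f = 2Ω sin φ = 2 × 7.29×10⁻⁵ × sin 29° = 7.07×10⁻⁵ s⁻¹
Height gradient: |∂Z/∂n| = 60 m / 172000 m = 3.49×10⁻⁴
On a pressure surface, geostrophic balance gives V_g = (g/f)|∂Z/∂n|:
V_g = 9.81 × 3.49×10⁻⁴ / 7.07×10⁻⁵ = 48.4 m/s
Converting: 48.4 m/s × 3.6 = 170 km/h

170 km/h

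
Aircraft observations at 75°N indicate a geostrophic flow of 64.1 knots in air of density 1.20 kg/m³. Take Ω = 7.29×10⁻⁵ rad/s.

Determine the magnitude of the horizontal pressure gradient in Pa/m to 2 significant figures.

Coriolis parameter at 75°N:
f = 2Ω sin φ = 2 × 7.29×10⁻⁵ × sin 75° = 1.41×10⁻⁴ s⁻¹
Wind speed in SI: 64.1 knots = 33.0 m/s
Geostrophic balance rearranged: |∂P/∂n| = f ρ V_g
|∂P/∂n| = 1.41×10⁻⁴ × 1.20 × 33.0 = 5.57×10⁻³ Pa/m

5.6×10⁻³ Pa/m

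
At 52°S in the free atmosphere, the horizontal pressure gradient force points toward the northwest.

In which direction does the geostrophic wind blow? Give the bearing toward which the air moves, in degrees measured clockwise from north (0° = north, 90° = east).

The pressure-gradient force points toward the northwest (bearing 315°).
Geostrophic balance: in the Southern Hemisphere the Coriolis force deflects motion to the left, so the geostrophic wind blows 90° to the left of the pressure-gradient force (low pressure on the right).
Rotating 315° by 90° counterclockwise gives 225° — the wind blows toward the southwest.

225°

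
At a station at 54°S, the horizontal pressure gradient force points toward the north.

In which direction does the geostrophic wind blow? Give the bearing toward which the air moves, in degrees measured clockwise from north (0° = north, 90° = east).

The pressure-gradient force points toward the north (bearing 000°).
Geostrophic balance: in the Southern Hemisphere the Coriolis force deflects motion to the left, so the geostrophic wind blows 90° to the left of the pressure-gradient force (low pressure on the right).
Rotating 000° by 90° counterclockwise gives 270° — the wind blows toward the west.

270°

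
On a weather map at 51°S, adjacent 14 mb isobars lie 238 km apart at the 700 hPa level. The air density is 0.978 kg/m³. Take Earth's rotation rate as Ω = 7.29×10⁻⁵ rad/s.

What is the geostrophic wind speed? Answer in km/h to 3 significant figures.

Coriolis parameter at 51°S:
f = 2Ω sin φ = 2 × 7.29×10⁻⁵ × sin 51° = 1.13×10⁻⁴ s⁻¹
Pressure gradient: |∂P/∂n| = 1400 Pa / 238000 m = 5.88×10⁻³ Pa/m
Geostrophic balance (pressure-gradient force = Coriolis force):
V_g = (1/(fρ)) |∂P/∂n| = 5.88×10⁻³ / (1.13×10⁻⁴ × 0.978) = 53.1 m/s
Converting: 53.1 m/s × 3.6 = 191 km/h

191 km/h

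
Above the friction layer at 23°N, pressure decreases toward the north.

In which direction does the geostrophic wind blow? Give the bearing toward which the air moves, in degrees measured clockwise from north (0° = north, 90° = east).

The pressure-gradient force points toward the north (bearing 000°).
Geostrophic balance: in the Northern Hemisphere the Coriolis force deflects motion to the right, so the geostrophic wind blows 90° to the right of the pressure-gradient force (low pressure on the left).
Rotating 000° by 90° clockwise gives 090° — the wind blows toward the east.

090°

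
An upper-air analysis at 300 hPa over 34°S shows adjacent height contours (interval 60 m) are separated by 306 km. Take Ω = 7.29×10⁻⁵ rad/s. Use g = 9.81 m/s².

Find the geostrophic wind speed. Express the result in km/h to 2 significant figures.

85 km/h

Coriolis parameter at 34°S:
f = 2Ω sin φ = 2 × 7.29×10⁻⁵ × sin 34° = 8.15×10⁻⁵ s⁻¹
Height gradient: |∂Z/∂n| = 60 m / 306000 m = 1.96×10⁻⁴
On a pressure surface, geostrophic balance gives V_g = (g/f)|∂Z/∂n|:
V_g = 9.81 × 1.96×10⁻⁴ / 8.15×10⁻⁵ = 23.6 m/s
Converting: 23.6 m/s × 3.6 = 85 km/h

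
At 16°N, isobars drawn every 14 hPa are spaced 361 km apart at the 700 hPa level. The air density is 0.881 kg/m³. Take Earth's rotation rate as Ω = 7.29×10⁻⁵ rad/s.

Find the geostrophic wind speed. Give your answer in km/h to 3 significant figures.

394 km/h

Coriolis parameter at 16°N:
f = 2Ω sin φ = 2 × 7.29×10⁻⁵ × sin 16° = 4.02×10⁻⁵ s⁻¹
Pressure gradient: |∂P/∂n| = 1400 Pa / 361000 m = 3.88×10⁻³ Pa/m
Geostrophic balance (pressure-gradient force = Coriolis force):
V_g = (1/(fρ)) |∂P/∂n| = 3.88×10⁻³ / (4.02×10⁻⁵ × 0.881) = 110 m/s
Converting: 110 m/s × 3.6 = 394 km/h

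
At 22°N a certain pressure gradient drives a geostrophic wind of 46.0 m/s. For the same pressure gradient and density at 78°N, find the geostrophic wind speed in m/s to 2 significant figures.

With the same pressure gradient and density, V_g ∝ 1/f ∝ 1/sin φ.
V₂ = V₁ · sin φ₁ / sin φ₂ = 46.0 × sin 22° / sin 78°
V₂ = 46.0 × 0.3746/0.9781 = 18 m/s

18 m/s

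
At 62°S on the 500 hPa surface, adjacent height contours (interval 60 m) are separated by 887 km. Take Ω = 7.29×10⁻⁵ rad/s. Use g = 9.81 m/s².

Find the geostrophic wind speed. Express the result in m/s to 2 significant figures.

Coriolis parameter at 62°S:
f = 2Ω sin φ = 2 × 7.29×10⁻⁵ × sin 62° = 1.29×10⁻⁴ s⁻¹
Height gradient: |∂Z/∂n| = 60 m / 887000 m = 6.76×10⁻⁵
On a pressure surface, geostrophic balance gives V_g = (g/f)|∂Z/∂n|:
V_g = 9.81 × 6.76×10⁻⁵ / 1.29×10⁻⁴ = 5.15 m/s

5.2 m/s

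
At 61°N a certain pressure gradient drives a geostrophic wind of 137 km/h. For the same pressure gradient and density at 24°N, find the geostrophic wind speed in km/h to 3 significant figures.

295 km/h

With the same pressure gradient and density, V_g ∝ 1/f ∝ 1/sin φ.
V₂ = V₁ · sin φ₁ / sin φ₂ = 137 × sin 61° / sin 24°
V₂ = 137 × 0.8746/0.4067 = 295 km/h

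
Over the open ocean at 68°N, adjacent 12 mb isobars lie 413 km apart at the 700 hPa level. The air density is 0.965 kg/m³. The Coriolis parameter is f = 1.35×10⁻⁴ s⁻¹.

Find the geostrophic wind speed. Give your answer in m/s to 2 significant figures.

Pressure gradient: |∂P/∂n| = 1200 Pa / 413000 m = 2.91×10⁻³ Pa/m
Geostrophic balance (pressure-gradient force = Coriolis force):
V_g = (1/(fρ)) |∂P/∂n| = 2.91×10⁻³ / (1.35×10⁻⁴ × 0.965) = 22.3 m/s

22 m/s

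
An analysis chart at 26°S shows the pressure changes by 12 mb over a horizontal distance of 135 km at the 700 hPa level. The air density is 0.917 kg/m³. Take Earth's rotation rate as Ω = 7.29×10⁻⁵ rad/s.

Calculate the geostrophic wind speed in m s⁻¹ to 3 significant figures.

Coriolis parameter at 26°S:
f = 2Ω sin φ = 2 × 7.29×10⁻⁵ × sin 26° = 6.39×10⁻⁵ s⁻¹
Pressure gradient: |∂P/∂n| = 1200 Pa / 135000 m = 8.89×10⁻³ Pa/m
Geostrophic balance (pressure-gradient force = Coriolis force):
V_g = (1/(fρ)) |∂P/∂n| = 8.89×10⁻³ / (6.39×10⁻⁵ × 0.917) = 152 m/s

152 m s⁻¹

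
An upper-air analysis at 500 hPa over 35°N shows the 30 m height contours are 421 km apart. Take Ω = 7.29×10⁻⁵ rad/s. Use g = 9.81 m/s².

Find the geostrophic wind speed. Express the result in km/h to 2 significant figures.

30 km/h

Coriolis parameter at 35°N:
f = 2Ω sin φ = 2 × 7.29×10⁻⁵ × sin 35° = 8.36×10⁻⁵ s⁻¹
Height gradient: |∂Z/∂n| = 30 m / 421000 m = 7.13×10⁻⁵
On a pressure surface, geostrophic balance gives V_g = (g/f)|∂Z/∂n|:
V_g = 9.81 × 7.13×10⁻⁵ / 8.36×10⁻⁵ = 8.36 m/s
Converting: 8.36 m/s × 3.6 = 30 km/h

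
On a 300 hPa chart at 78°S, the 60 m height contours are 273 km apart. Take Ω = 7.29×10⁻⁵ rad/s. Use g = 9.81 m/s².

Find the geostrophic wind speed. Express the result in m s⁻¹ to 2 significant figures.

15 m s⁻¹

Coriolis parameter at 78°S:
f = 2Ω sin φ = 2 × 7.29×10⁻⁵ × sin 78° = 1.43×10⁻⁴ s⁻¹
Height gradient: |∂Z/∂n| = 60 m / 273000 m = 2.20×10⁻⁴
On a pressure surface, geostrophic balance gives V_g = (g/f)|∂Z/∂n|:
V_g = 9.81 × 2.20×10⁻⁴ / 1.43×10⁻⁴ = 15.1 m/s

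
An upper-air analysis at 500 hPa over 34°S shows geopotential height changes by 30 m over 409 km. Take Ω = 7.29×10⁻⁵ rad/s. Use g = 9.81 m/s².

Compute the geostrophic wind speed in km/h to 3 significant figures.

31.8 km/h

Coriolis parameter at 34°S:
f = 2Ω sin φ = 2 × 7.29×10⁻⁵ × sin 34° = 8.15×10⁻⁵ s⁻¹
Height gradient: |∂Z/∂n| = 30 m / 409000 m = 7.33×10⁻⁵
On a pressure surface, geostrophic balance gives V_g = (g/f)|∂Z/∂n|:
V_g = 9.81 × 7.33×10⁻⁵ / 8.15×10⁻⁵ = 8.83 m/s
Converting: 8.83 m/s × 3.6 = 31.8 km/h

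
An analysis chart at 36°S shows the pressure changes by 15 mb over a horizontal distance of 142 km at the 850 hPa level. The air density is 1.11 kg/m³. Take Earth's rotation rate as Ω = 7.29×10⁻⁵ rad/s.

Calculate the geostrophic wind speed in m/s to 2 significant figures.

110 m/s

Coriolis parameter at 36°S:
f = 2Ω sin φ = 2 × 7.29×10⁻⁵ × sin 36° = 8.57×10⁻⁵ s⁻¹
Pressure gradient: |∂P/∂n| = 1500 Pa / 142000 m = 1.06×10⁻² Pa/m
Geostrophic balance (pressure-gradient force = Coriolis force):
V_g = (1/(fρ)) |∂P/∂n| = 1.06×10⁻² / (8.57×10⁻⁵ × 1.11) = 111 m/s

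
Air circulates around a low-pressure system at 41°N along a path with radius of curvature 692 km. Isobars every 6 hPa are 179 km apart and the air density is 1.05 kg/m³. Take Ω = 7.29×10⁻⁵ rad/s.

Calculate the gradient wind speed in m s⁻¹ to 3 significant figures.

Coriolis parameter at 41°N:
f = 2Ω sin φ = 2 × 7.29×10⁻⁵ × sin 41° = 9.57×10⁻⁵ s⁻¹
Pressure gradient: |∂P/∂n| = 600 Pa / 179000 m = 3.35×10⁻³ Pa/m
Geostrophic speed: V_g = |∂P/∂n|/(fρ) = 3.35×10⁻³/(9.57×10⁻⁵ × 1.05) = 33.4 m/s
Around a low, centrifugal force acts outward with Coriolis, so pressure-gradient force balances both:
(1/ρ)|∂P/∂n| = fV + V²/R  →  V² + fR·V − fR·V_g = 0
With fR = 9.57×10⁻⁵ × 692×10³ m = 66.2 m/s:
V = [−fR + √((fR)² + 4 fR V_g)]/2 = [−66.2 + √(66.2² + 4×66.2×33.4)]/2 = 24.4 m/s
Subgeostrophic (V < V_g = 33.4 m/s), as expected around a low.

24.4 m s⁻¹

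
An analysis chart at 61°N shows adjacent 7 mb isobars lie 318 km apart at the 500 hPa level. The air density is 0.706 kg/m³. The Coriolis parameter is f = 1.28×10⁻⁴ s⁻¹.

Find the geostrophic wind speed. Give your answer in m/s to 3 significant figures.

Pressure gradient: |∂P/∂n| = 700 Pa / 318000 m = 2.20×10⁻³ Pa/m
Geostrophic balance (pressure-gradient force = Coriolis force):
V_g = (1/(fρ)) |∂P/∂n| = 2.20×10⁻³ / (1.28×10⁻⁴ × 0.706) = 24.4 m/s

24.4 m/s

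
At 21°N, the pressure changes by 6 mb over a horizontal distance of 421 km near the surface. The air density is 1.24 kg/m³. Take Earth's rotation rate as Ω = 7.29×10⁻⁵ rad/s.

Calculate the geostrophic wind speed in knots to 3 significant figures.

42.8 knots

Coriolis parameter at 21°N:
f = 2Ω sin φ = 2 × 7.29×10⁻⁵ × sin 21° = 5.23×10⁻⁵ s⁻¹
Pressure gradient: |∂P/∂n| = 600 Pa / 421000 m = 1.43×10⁻³ Pa/m
Geostrophic balance (pressure-gradient force = Coriolis force):
V_g = (1/(fρ)) |∂P/∂n| = 1.43×10⁻³ / (5.23×10⁻⁵ × 1.24) = 22.0 m/s
Converting: 22.0 m/s × 1.944 = 42.8 knots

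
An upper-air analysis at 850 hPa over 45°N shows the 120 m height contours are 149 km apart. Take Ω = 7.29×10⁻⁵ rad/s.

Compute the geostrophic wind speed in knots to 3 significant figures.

Coriolis parameter at 45°N:
f = 2Ω sin φ = 2 × 7.29×10⁻⁵ × sin 45° = 1.03×10⁻⁴ s⁻¹
Height gradient: |∂Z/∂n| = 120 m / 149000 m = 8.05×10⁻⁴
On a pressure surface, geostrophic balance gives V_g = (g/f)|∂Z/∂n|:
V_g = 9.81 × 8.05×10⁻⁴ / 1.03×10⁻⁴ = 76.6 m/s
Converting: 76.6 m/s × 1.944 = 149 knots

149 knots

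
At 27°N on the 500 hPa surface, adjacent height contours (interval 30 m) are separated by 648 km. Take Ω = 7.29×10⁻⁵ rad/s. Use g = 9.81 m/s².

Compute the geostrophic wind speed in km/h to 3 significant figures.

24.7 km/h

Coriolis parameter at 27°N:
f = 2Ω sin φ = 2 × 7.29×10⁻⁵ × sin 27° = 6.62×10⁻⁵ s⁻¹
Height gradient: |∂Z/∂n| = 30 m / 648000 m = 4.63×10⁻⁵
On a pressure surface, geostrophic balance gives V_g = (g/f)|∂Z/∂n|:
V_g = 9.81 × 4.63×10⁻⁵ / 6.62×10⁻⁵ = 6.86 m/s
Converting: 6.86 m/s × 3.6 = 24.7 km/h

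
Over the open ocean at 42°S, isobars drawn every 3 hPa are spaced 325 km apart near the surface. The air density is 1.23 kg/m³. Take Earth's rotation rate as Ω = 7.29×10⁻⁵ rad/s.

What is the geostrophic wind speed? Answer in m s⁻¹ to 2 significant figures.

7.7 m s⁻¹

Coriolis parameter at 42°S:
f = 2Ω sin φ = 2 × 7.29×10⁻⁵ × sin 42° = 9.76×10⁻⁵ s⁻¹
Pressure gradient: |∂P/∂n| = 300 Pa / 325000 m = 9.23×10⁻⁴ Pa/m
Geostrophic balance (pressure-gradient force = Coriolis force):
V_g = (1/(fρ)) |∂P/∂n| = 9.23×10⁻⁴ / (9.76×10⁻⁵ × 1.23) = 7.69 m/s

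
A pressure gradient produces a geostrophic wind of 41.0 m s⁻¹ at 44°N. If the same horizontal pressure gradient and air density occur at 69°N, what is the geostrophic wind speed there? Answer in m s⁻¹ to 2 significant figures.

With the same pressure gradient and density, V_g ∝ 1/f ∝ 1/sin φ.
V₂ = V₁ · sin φ₁ / sin φ₂ = 41.0 × sin 44° / sin 69°
V₂ = 41.0 × 0.6947/0.9336 = 31 m s⁻¹

31 m s⁻¹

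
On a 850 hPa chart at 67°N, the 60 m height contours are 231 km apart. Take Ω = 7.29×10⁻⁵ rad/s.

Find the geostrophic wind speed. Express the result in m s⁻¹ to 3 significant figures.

19.0 m s⁻¹

Coriolis parameter at 67°N:
f = 2Ω sin φ = 2 × 7.29×10⁻⁵ × sin 67° = 1.34×10⁻⁴ s⁻¹
Height gradient: |∂Z/∂n| = 60 m / 231000 m = 2.60×10⁻⁴
On a pressure surface, geostrophic balance gives V_g = (g/f)|∂Z/∂n|:
V_g = 9.81 × 2.60×10⁻⁴ / 1.34×10⁻⁴ = 19.0 m/s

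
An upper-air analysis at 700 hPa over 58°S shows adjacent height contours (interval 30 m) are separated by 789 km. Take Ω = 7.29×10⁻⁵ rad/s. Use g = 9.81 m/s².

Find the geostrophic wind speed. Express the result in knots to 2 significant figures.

Coriolis parameter at 58°S:
f = 2Ω sin φ = 2 × 7.29×10⁻⁵ × sin 58° = 1.24×10⁻⁴ s⁻¹
Height gradient: |∂Z/∂n| = 30 m / 789000 m = 3.80×10⁻⁵
On a pressure surface, geostrophic balance gives V_g = (g/f)|∂Z/∂n|:
V_g = 9.81 × 3.80×10⁻⁵ / 1.24×10⁻⁴ = 3.02 m/s
Converting: 3.02 m/s × 1.944 = 5.9 knots

5.9 knots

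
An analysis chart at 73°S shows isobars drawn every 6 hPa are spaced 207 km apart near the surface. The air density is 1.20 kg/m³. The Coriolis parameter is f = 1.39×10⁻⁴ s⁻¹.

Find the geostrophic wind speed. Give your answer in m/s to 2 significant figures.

17 m/s

Pressure gradient: |∂P/∂n| = 600 Pa / 207000 m = 2.90×10⁻³ Pa/m
Geostrophic balance (pressure-gradient force = Coriolis force):
V_g = (1/(fρ)) |∂P/∂n| = 2.90×10⁻³ / (1.39×10⁻⁴ × 1.20) = 17.4 m/s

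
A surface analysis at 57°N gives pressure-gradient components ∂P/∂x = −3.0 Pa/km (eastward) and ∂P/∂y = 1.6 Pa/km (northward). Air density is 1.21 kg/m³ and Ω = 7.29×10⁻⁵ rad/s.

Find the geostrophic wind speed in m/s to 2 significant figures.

Coriolis parameter at 57°N:
f = 2Ω sin φ = 2 × 7.29×10⁻⁵ × sin 57° = 1.22×10⁻⁴ s⁻¹
Component geostrophic relations (x east, y north):
u_g = −(1/(fρ)) ∂P/∂y,  v_g = (1/(fρ)) ∂P/∂x
u_g = −(1.6×10⁻³)/(1.22×10⁻⁴ × 1.21) = −10.8 m/s;  v_g = (−3.0×10⁻³)/(1.22×10⁻⁴ × 1.21) = −20.3 m/s
|V_g| = √(u_g² + v_g²) = 23.0 m/s

23 m/s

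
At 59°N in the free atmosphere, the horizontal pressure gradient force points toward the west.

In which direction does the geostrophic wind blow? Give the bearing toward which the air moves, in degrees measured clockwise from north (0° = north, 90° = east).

The pressure-gradient force points toward the west (bearing 270°).
Geostrophic balance: in the Northern Hemisphere the Coriolis force deflects motion to the right, so the geostrophic wind blows 90° to the right of the pressure-gradient force (low pressure on the left).
Rotating 270° by 90° clockwise gives 000° — the wind blows toward the north.

000°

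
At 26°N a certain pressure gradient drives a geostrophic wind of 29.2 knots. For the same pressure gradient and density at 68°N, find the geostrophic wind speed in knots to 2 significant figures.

With the same pressure gradient and density, V_g ∝ 1/f ∝ 1/sin φ.
V₂ = V₁ · sin φ₁ / sin φ₂ = 29.2 × sin 26° / sin 68°
V₂ = 29.2 × 0.4384/0.9272 = 14 knots

14 knots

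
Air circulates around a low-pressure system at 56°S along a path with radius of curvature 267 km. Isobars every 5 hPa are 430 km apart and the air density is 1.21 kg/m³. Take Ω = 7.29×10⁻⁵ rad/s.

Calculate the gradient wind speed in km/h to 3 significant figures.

23.8 km/h

Coriolis parameter at 56°S:
f = 2Ω sin φ = 2 × 7.29×10⁻⁵ × sin 56° = 1.21×10⁻⁴ s⁻¹
Pressure gradient: |∂P/∂n| = 500 Pa / 430000 m = 1.16×10⁻³ Pa/m
Geostrophic speed: V_g = |∂P/∂n|/(fρ) = 1.16×10⁻³/(1.21×10⁻⁴ × 1.21) = 7.95 m/s
Around a low, centrifugal force acts outward with Coriolis, so pressure-gradient force balances both:
(1/ρ)|∂P/∂n| = fV + V²/R  →  V² + fR·V − fR·V_g = 0
With fR = 1.21×10⁻⁴ × 267×10³ m = 32.3 m/s:
V = [−fR + √((fR)² + 4 fR V_g)]/2 = [−32.3 + √(32.3² + 4×32.3×7.95)]/2 = 6.6 m/s
Subgeostrophic (V < V_g = 7.95 m/s), as expected around a low.
Converting: 6.6 m/s × 3.6 = 23.8 km/h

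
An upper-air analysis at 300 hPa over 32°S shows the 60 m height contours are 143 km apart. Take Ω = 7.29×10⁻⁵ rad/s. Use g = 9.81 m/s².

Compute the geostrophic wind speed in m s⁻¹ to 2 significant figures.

Coriolis parameter at 32°S:
f = 2Ω sin φ = 2 × 7.29×10⁻⁵ × sin 32° = 7.73×10⁻⁵ s⁻¹
Height gradient: |∂Z/∂n| = 60 m / 143000 m = 4.20×10⁻⁴
On a pressure surface, geostrophic balance gives V_g = (g/f)|∂Z/∂n|:
V_g = 9.81 × 4.20×10⁻⁴ / 7.73×10⁻⁵ = 53.3 m/s

53 m s⁻¹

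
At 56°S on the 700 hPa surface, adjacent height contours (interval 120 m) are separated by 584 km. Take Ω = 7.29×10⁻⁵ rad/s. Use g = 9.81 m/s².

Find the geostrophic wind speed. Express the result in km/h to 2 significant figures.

Coriolis parameter at 56°S:
f = 2Ω sin φ = 2 × 7.29×10⁻⁵ × sin 56° = 1.21×10⁻⁴ s⁻¹
Height gradient: |∂Z/∂n| = 120 m / 584000 m = 2.05×10⁻⁴
On a pressure surface, geostrophic balance gives V_g = (g/f)|∂Z/∂n|:
V_g = 9.81 × 2.05×10⁻⁴ / 1.21×10⁻⁴ = 16.7 m/s
Converting: 16.7 m/s × 3.6 = 60 km/h

60 km/h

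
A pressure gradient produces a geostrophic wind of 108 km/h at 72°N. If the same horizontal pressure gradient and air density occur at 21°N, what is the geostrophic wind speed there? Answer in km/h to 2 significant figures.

290 km/h

With the same pressure gradient and density, V_g ∝ 1/f ∝ 1/sin φ.
V₂ = V₁ · sin φ₁ / sin φ₂ = 108 × sin 72° / sin 21°
V₂ = 108 × 0.9511/0.3584 = 290 km/h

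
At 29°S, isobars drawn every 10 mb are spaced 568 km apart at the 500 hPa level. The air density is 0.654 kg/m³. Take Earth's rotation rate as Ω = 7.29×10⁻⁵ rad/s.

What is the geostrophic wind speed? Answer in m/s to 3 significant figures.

38.1 m/s

Coriolis parameter at 29°S:
f = 2Ω sin φ = 2 × 7.29×10⁻⁵ × sin 29° = 7.07×10⁻⁵ s⁻¹
Pressure gradient: |∂P/∂n| = 1000 Pa / 568000 m = 1.76×10⁻³ Pa/m
Geostrophic balance (pressure-gradient force = Coriolis force):
V_g = (1/(fρ)) |∂P/∂n| = 1.76×10⁻³ / (7.07×10⁻⁵ × 0.654) = 38.1 m/s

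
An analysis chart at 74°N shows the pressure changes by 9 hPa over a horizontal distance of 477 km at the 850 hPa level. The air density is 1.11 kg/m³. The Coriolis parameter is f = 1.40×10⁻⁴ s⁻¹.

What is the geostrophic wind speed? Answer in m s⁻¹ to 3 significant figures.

Pressure gradient: |∂P/∂n| = 900 Pa / 477000 m = 1.89×10⁻³ Pa/m
Geostrophic balance (pressure-gradient force = Coriolis force):
V_g = (1/(fρ)) |∂P/∂n| = 1.89×10⁻³ / (1.40×10⁻⁴ × 1.11) = 12.1 m/s

12.1 m s⁻¹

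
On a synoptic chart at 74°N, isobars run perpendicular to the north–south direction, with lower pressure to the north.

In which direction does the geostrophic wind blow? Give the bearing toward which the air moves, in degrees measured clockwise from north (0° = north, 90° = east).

090°

The pressure-gradient force points toward the north (bearing 000°).
Geostrophic balance: in the Northern Hemisphere the Coriolis force deflects motion to the right, so the geostrophic wind blows 90° to the right of the pressure-gradient force (low pressure on the left).
Rotating 000° by 90° clockwise gives 090° — the wind blows toward the east.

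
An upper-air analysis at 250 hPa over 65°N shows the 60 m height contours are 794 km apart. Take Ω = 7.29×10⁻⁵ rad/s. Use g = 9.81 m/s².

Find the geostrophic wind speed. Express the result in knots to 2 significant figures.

Coriolis parameter at 65°N:
f = 2Ω sin φ = 2 × 7.29×10⁻⁵ × sin 65° = 1.32×10⁻⁴ s⁻¹
Height gradient: |∂Z/∂n| = 60 m / 794000 m = 7.56×10⁻⁵
On a pressure surface, geostrophic balance gives V_g = (g/f)|∂Z/∂n|:
V_g = 9.81 × 7.56×10⁻⁵ / 1.32×10⁻⁴ = 5.61 m/s
Converting: 5.61 m/s × 1.944 = 11 knots

11 knots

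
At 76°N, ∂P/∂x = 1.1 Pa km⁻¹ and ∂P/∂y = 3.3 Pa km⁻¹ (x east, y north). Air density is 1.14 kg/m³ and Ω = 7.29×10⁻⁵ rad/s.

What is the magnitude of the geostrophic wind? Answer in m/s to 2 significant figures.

22 m/s

Coriolis parameter at 76°N:
f = 2Ω sin φ = 2 × 7.29×10⁻⁵ × sin 76° = 1.41×10⁻⁴ s⁻¹
Component geostrophic relations (x east, y north):
u_g = −(1/(fρ)) ∂P/∂y,  v_g = (1/(fρ)) ∂P/∂x
u_g = −(3.3×10⁻³)/(1.41×10⁻⁴ × 1.14) = −20.5 m/s;  v_g = (1.1×10⁻³)/(1.41×10⁻⁴ × 1.14) = 6.82 m/s
|V_g| = √(u_g² + v_g²) = 21.6 m/s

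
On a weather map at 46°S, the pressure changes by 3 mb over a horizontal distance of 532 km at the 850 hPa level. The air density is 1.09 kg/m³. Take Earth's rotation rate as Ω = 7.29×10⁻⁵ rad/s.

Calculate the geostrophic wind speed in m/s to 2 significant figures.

Coriolis parameter at 46°S:
f = 2Ω sin φ = 2 × 7.29×10⁻⁵ × sin 46° = 1.05×10⁻⁴ s⁻¹
Pressure gradient: |∂P/∂n| = 300 Pa / 532000 m = 5.64×10⁻⁴ Pa/m
Geostrophic balance (pressure-gradient force = Coriolis force):
V_g = (1/(fρ)) |∂P/∂n| = 5.64×10⁻⁴ / (1.05×10⁻⁴ × 1.09) = 4.93 m/s

4.9 m/s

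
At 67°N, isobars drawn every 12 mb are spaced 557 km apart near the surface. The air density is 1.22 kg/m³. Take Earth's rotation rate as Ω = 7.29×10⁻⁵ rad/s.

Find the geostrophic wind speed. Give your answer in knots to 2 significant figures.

Coriolis parameter at 67°N:
f = 2Ω sin φ = 2 × 7.29×10⁻⁵ × sin 67° = 1.34×10⁻⁴ s⁻¹
Pressure gradient: |∂P/∂n| = 1200 Pa / 557000 m = 2.15×10⁻³ Pa/m
Geostrophic balance (pressure-gradient force = Coriolis force):
V_g = (1/(fρ)) |∂P/∂n| = 2.15×10⁻³ / (1.34×10⁻⁴ × 1.22) = 13.2 m/s
Converting: 13.2 m/s × 1.944 = 26 knots

26 knots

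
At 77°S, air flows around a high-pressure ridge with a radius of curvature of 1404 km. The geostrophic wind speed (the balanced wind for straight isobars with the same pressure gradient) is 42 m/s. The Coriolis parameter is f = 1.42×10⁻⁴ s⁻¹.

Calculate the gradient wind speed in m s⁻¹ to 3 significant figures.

60.1 m s⁻¹

Around a high, pressure-gradient force acts outward with centrifugal, so Coriolis balances both:
fV = (1/ρ)|∂P/∂n| + V²/R  →  V² − fR·V + fR·V_g = 0
With fR = 1.42×10⁻⁴ × 1404×10³ m = 199 m/s:
V = [fR − √((fR)² − 4 fR V_g)]/2 = [199 − √(199² − 4×199×42)]/2 = 60.1 m/s
Supergeostrophic (V > V_g = 42 m/s), as expected around a high.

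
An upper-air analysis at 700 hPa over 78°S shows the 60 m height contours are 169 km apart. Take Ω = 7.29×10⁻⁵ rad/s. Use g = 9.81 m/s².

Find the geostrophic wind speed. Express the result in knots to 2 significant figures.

Coriolis parameter at 78°S:
f = 2Ω sin φ = 2 × 7.29×10⁻⁵ × sin 78° = 1.43×10⁻⁴ s⁻¹
Height gradient: |∂Z/∂n| = 60 m / 169000 m = 3.55×10⁻⁴
On a pressure surface, geostrophic balance gives V_g = (g/f)|∂Z/∂n|:
V_g = 9.81 × 3.55×10⁻⁴ / 1.43×10⁻⁴ = 24.4 m/s
Converting: 24.4 m/s × 1.944 = 47 knots

47 knots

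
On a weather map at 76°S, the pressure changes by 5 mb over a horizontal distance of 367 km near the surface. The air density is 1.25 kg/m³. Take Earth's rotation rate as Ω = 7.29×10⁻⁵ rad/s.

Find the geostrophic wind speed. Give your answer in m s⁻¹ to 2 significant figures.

Coriolis parameter at 76°S:
f = 2Ω sin φ = 2 × 7.29×10⁻⁵ × sin 76° = 1.41×10⁻⁴ s⁻¹
Pressure gradient: |∂P/∂n| = 500 Pa / 367000 m = 1.36×10⁻³ Pa/m
Geostrophic balance (pressure-gradient force = Coriolis force):
V_g = (1/(fρ)) |∂P/∂n| = 1.36×10⁻³ / (1.41×10⁻⁴ × 1.25) = 7.70 m/s

7.7 m s⁻¹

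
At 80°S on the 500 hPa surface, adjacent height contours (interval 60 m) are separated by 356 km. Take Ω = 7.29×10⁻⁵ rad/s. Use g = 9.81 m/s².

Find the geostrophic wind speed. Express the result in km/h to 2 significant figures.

Coriolis parameter at 80°S:
f = 2Ω sin φ = 2 × 7.29×10⁻⁵ × sin 80° = 1.44×10⁻⁴ s⁻¹
Height gradient: |∂Z/∂n| = 60 m / 356000 m = 1.69×10⁻⁴
On a pressure surface, geostrophic balance gives V_g = (g/f)|∂Z/∂n|:
V_g = 9.81 × 1.69×10⁻⁴ / 1.44×10⁻⁴ = 11.5 m/s
Converting: 11.5 m/s × 3.6 = 41 km/h

41 km/h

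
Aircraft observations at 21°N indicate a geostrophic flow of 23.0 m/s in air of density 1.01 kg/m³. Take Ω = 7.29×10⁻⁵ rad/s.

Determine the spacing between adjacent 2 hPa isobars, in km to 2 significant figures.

Coriolis parameter at 21°N:
f = 2Ω sin φ = 2 × 7.29×10⁻⁵ × sin 21° = 5.23×10⁻⁵ s⁻¹
Geostrophic balance rearranged: |∂P/∂n| = f ρ V_g
|∂P/∂n| = 5.23×10⁻⁵ × 1.01 × 23.0 = 1.21×10⁻³ Pa/m
Isobar spacing: Δn = ΔP/|∂P/∂n| = 200 Pa / 1.21×10⁻³ Pa/m = 164776 m ≈ 160 km

160 km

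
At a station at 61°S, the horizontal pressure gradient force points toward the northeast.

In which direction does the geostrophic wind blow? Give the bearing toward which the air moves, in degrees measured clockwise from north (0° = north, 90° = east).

315°

The pressure-gradient force points toward the northeast (bearing 045°).
Geostrophic balance: in the Southern Hemisphere the Coriolis force deflects motion to the left, so the geostrophic wind blows 90° to the left of the pressure-gradient force (low pressure on the right).
Rotating 045° by 90° counterclockwise gives 315° — the wind blows toward the northwest.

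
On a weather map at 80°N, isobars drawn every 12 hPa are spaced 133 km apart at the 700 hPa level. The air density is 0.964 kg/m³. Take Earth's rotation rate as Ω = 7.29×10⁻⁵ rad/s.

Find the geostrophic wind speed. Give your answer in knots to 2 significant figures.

130 knots

Coriolis parameter at 80°N:
f = 2Ω sin φ = 2 × 7.29×10⁻⁵ × sin 80° = 1.44×10⁻⁴ s⁻¹
Pressure gradient: |∂P/∂n| = 1200 Pa / 133000 m = 9.02×10⁻³ Pa/m
Geostrophic balance (pressure-gradient force = Coriolis force):
V_g = (1/(fρ)) |∂P/∂n| = 9.02×10⁻³ / (1.44×10⁻⁴ × 0.964) = 65.2 m/s
Converting: 65.2 m/s × 1.944 = 130 knots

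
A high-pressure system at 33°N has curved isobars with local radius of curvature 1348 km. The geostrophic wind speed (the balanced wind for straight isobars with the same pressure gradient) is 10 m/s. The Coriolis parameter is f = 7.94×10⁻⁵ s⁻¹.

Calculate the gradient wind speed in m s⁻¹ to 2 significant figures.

Around a high, pressure-gradient force acts outward with centrifugal, so Coriolis balances both:
fV = (1/ρ)|∂P/∂n| + V²/R  →  V² − fR·V + fR·V_g = 0
With fR = 7.94×10⁻⁵ × 1348×10³ m = 107 m/s:
V = [fR − √((fR)² − 4 fR V_g)]/2 = [107 − √(107² − 4×107×10)]/2 = 11.2 m/s
Supergeostrophic (V > V_g = 10 m/s), as expected around a high.

11 m s⁻¹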